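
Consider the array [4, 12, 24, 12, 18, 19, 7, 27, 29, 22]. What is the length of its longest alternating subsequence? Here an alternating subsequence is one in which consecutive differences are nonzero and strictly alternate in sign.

A longest alternating subsequence is 4, 24, 12, 18, 7, 27, 22 (positions 1,3,4,5,7,8,10); its 6 consecutive differences strictly alternate in sign, and length 7 is optimal.

7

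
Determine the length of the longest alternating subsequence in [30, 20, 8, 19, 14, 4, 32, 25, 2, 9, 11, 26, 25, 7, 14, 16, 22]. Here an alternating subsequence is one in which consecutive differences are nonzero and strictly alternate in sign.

9

A longest alternating subsequence is 30, 8, 19, 14, 32, 2, 9, 7, 14 (positions 1,3,4,5,7,9,10,14,15); its 8 consecutive differences strictly alternate in sign, and length 9 is optimal.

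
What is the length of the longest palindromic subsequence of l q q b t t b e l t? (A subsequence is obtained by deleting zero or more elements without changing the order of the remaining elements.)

6

Using dp[i][j] = 2 + dp[i+1][j−1] if the ends match, else max(dp[i+1][j], dp[i][j−1]):
dp[1][10] = 6. A witness is lbttbl at positions 1,4,5,6,7,9.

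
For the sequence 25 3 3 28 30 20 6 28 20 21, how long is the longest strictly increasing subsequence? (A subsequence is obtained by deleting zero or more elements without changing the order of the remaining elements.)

4

Scanning left to right, the best length ending at each element is: 25→1, 3→1, 3→1, 28→2, 30→3, 20→2, 6→2, 28→3, 20→3, 21→4.
So the longest increasing subsequence has length 4, e.g. 3, 6, 20, 21.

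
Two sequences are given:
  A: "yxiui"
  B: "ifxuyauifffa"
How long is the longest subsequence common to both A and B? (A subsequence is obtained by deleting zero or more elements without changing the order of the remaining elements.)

3

A longest common subsequence is yui (length 3); the LCS DP confirms no longer common subsequence exists.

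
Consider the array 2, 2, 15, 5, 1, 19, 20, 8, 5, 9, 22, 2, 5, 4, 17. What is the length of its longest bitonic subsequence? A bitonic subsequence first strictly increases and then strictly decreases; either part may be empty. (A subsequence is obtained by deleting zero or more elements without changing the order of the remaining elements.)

7

Let inc[i] be the LIS ending at i and dec[i] the longest strictly decreasing subsequence starting at i. inc = [1, 1, 2, 2, 1, 3, 4, 3, 2, 4, 5, 2, 3, 3, 5], dec = [2, 2, 4, 2, 1, 4, 4, 3, 2, 3, 3, 1, 2, 1, 1].
max_i inc[i]+dec[i]−1 = 7, with one witness 2, 15, 19, 20, 9, 5, 4.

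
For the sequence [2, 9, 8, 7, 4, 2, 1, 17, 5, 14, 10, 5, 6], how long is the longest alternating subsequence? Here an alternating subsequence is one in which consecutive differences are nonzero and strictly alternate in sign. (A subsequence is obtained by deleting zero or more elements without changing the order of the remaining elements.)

Track the best alternating length ending on an up-step vs a down-step at each position: up/down = 1/1, 2/1, 2/3, 2/3, 2/3, 1/3, 1/3, 4/1, 4/5, 6/5, 6/7, 4/7, 8/7.
The maximum over both is 8; one such subsequence is 2, 9, 8, 17, 5, 14, 5, 6.

8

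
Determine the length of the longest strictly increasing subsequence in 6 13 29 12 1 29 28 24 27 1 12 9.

4

Let dp[i] be the longest increasing subsequence ending at position i. Then dp = [1, 2, 3, 2, 1, 3, 3, 3, 4, 1, 2, 2].
The maximum is 4; one witness is 6, 13, 24, 27 at positions 1,2,8,9.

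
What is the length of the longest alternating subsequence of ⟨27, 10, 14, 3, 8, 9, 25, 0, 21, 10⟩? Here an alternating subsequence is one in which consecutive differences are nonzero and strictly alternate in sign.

Track the best alternating length ending on an up-step vs a down-step at each position: up/down = 1/1, 1/2, 3/2, 1/4, 5/4, 5/4, 5/2, 1/6, 7/6, 7/8.
The maximum over both is 8; one such subsequence is 27, 10, 14, 3, 8, 0, 21, 10.

8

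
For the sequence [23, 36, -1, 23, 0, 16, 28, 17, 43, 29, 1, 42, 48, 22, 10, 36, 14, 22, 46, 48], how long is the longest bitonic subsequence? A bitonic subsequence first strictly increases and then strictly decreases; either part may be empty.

Let inc[i] be the LIS ending at i and dec[i] the longest strictly decreasing subsequence starting at i. inc = [1, 2, 1, 2, 2, 3, 4, 4, 5, 5, 3, 6, 7, 5, 4, 6, 5, 6, 7, 8], dec = [3, 4, 1, 3, 1, 2, 3, 2, 4, 3, 1, 3, 3, 2, 1, 2, 1, 1, 1, 1].
max_i inc[i]+dec[i]−1 = 9, with one witness -1, 0, 16, 28, 29, 42, 48, 36, 22.

9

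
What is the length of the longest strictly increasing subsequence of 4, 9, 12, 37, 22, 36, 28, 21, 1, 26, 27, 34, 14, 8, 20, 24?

7

One longest increasing subsequence is 4, 9, 12, 22, 26, 27, 34 (positions 1,2,3,5,10,11,12), of length 7; no longer one exists.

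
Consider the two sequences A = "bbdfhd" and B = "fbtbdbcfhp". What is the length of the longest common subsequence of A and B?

Backtracking the LCS table gives one alignment: b (A1,B2) → b (A2,B4) → d (A3,B5) → f (A4,B8) → h (A5,B9).
So the longest common subsequence has length 5.

5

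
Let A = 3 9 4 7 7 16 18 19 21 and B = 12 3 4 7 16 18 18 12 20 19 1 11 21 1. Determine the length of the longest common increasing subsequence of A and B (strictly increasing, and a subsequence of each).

7

A longest common strictly increasing subsequence is 3, 4, 7, 16, 18, 19, 21 (length 7); it appears in order in both A and B, and no longer such subsequence exists.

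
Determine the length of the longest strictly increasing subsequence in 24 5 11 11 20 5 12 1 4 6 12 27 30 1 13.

Let dp[i] be the longest increasing subsequence ending at position i. Then dp = [1, 1, 2, 2, 3, 1, 3, 1, 2, 3, 4, 5, 6, 1, 5].
The maximum is 6; one witness is 1, 4, 6, 12, 27, 30 at positions 8,9,10,11,12,13.

6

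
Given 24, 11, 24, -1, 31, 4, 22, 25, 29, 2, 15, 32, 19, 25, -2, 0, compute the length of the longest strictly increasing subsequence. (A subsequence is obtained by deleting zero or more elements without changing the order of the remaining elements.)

One longest increasing subsequence is -1, 4, 22, 25, 29, 32 (positions 4,6,7,8,9,12), of length 6; no longer one exists.

6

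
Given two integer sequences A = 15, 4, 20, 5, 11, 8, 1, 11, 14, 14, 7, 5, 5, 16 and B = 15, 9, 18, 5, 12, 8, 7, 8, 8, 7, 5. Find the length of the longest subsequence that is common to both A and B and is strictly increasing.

For each value that appears in both, track the longest common increasing run ending there.
The best achievable length is 2; one witness is 5, 8 (A-positions 4,6, B-positions 4,6).

2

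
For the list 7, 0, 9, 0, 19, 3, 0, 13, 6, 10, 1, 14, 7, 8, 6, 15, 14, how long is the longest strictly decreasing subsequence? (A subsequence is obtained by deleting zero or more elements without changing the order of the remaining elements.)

5

Let dp[i] be the longest decreasing subsequence ending at position i. Then dp = [1, 2, 1, 2, 1, 2, 3, 2, 3, 3, 4, 2, 4, 4, 5, 2, 3].
The maximum is 5; one witness is 19, 13, 10, 7, 6 at positions 5,8,10,13,15.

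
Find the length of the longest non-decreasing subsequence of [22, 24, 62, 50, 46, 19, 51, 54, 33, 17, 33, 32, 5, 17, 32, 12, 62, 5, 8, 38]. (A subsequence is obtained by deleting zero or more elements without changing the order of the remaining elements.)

6

One longest non-decreasing subsequence is 22, 24, 50, 51, 54, 62 (positions 1,2,4,7,8,17), of length 6; no longer one exists.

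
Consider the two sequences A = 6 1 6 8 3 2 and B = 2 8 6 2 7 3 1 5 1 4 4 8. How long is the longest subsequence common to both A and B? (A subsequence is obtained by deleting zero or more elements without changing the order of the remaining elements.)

3

Backtracking the LCS table gives one alignment: 6 (A1,B3) → 1 (A2,B9) → 8 (A4,B12).
So the longest common subsequence has length 3.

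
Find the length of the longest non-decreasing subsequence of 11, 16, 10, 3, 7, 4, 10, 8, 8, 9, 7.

5

Let dp[i] be the longest non-decreasing subsequence ending at position i. Then dp = [1, 2, 1, 1, 2, 2, 3, 3, 4, 5, 3].
The maximum is 5; one witness is 3, 7, 8, 8, 9 at positions 4,5,8,9,10.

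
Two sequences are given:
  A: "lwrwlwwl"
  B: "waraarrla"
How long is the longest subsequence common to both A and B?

3

A longest common subsequence is wrl (length 3); the LCS DP confirms no longer common subsequence exists.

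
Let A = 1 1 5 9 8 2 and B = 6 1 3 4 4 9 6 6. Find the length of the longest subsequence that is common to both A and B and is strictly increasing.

2

For each value that appears in both, track the longest common increasing run ending there.
The best achievable length is 2; one witness is 1, 9 (A-positions 1,4, B-positions 2,6).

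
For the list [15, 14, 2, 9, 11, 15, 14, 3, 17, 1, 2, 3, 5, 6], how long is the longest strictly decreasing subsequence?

Scanning left to right, the best length ending at each element is: 15→1, 14→2, 2→3, 9→3, 11→3, 15→1, 14→2, 3→4, 17→1, 1→5, 2→5, 3→4, 5→4, 6→4.
So the longest decreasing subsequence has length 5, e.g. 15, 14, 9, 3, 1.

5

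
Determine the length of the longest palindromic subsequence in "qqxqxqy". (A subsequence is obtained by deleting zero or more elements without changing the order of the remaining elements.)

One longest palindromic subsequence is qxqxq (positions 2,3,4,5,6); it reads the same forward and backward, and the interval DP gives dp[1][7] = 5.

5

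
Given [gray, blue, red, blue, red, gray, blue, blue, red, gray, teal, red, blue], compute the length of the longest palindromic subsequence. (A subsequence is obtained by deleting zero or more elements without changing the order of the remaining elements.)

8

One longest palindromic subsequence is blue red gray blue blue gray red blue (positions 2,3,6,7,8,10,12,13); it reads the same forward and backward, and the interval DP gives dp[1][13] = 8.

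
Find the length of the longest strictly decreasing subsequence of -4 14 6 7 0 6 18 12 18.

Let dp[i] be the longest decreasing subsequence ending at position i. Then dp = [1, 1, 2, 2, 3, 3, 1, 2, 1].
The maximum is 3; one witness is 14, 6, 0 at positions 2,3,5.

3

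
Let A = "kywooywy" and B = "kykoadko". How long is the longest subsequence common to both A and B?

A longest common subsequence is kyoo (length 4); the LCS DP confirms no longer common subsequence exists.

4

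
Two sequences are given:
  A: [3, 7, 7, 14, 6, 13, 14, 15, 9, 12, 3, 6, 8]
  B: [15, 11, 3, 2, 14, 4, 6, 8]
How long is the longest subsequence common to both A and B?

4

A longest common subsequence is 3, 14, 6, 8 (length 4); the LCS DP confirms no longer common subsequence exists.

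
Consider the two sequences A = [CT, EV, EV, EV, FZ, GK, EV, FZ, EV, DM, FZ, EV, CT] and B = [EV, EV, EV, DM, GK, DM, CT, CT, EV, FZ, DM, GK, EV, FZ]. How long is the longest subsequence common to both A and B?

Backtracking the LCS table gives one alignment: EV (A2,B1) → EV (A3,B2) → EV (A4,B3) → GK (A6,B5) → EV (A7,B9) → FZ (A8,B10) → EV (A9,B13) → FZ (A11,B14).
So the longest common subsequence has length 8.

8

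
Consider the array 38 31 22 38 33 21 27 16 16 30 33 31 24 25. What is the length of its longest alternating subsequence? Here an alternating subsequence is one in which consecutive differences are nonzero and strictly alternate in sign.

Track the best alternating length ending on an up-step vs a down-step at each position: up/down = 1/1, 1/2, 1/2, 3/1, 3/4, 1/4, 5/4, 1/6, 1/6, 7/4, 7/4, 7/8, 7/8, 9/8.
The maximum over both is 9; one such subsequence is 38, 31, 38, 21, 27, 16, 30, 24, 25.

9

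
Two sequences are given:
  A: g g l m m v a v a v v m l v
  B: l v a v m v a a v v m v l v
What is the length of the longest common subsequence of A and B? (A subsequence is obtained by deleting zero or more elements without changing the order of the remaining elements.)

Backtracking the LCS table gives one alignment: l (A3,B1) → m (A5,B5) → v (A6,B6) → a (A7,B7) → a (A9,B8) → v (A10,B9) → v (A11,B10) → m (A12,B11) → l (A13,B13) → v (A14,B14).
So the longest common subsequence has length 10.

10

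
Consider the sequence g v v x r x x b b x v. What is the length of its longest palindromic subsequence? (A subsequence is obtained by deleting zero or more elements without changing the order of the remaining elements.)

Using dp[i][j] = 2 + dp[i+1][j−1] if the ends match, else max(dp[i+1][j], dp[i][j−1]):
dp[1][11] = 6. A witness is vxbbxv at positions 2,4,8,9,10,11.

6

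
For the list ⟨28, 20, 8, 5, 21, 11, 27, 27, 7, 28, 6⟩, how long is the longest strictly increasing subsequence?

4

Scanning left to right, the best length ending at each element is: 28→1, 20→1, 8→1, 5→1, 21→2, 11→2, 27→3, 27→3, 7→2, 28→4, 6→2.
So the longest increasing subsequence has length 4, e.g. 20, 21, 27, 28.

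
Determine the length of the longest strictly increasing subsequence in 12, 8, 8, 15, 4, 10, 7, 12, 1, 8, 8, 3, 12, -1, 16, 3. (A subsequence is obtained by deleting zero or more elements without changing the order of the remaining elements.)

One longest increasing subsequence is 4, 7, 8, 12, 16 (positions 5,7,10,13,15), of length 5; no longer one exists.

5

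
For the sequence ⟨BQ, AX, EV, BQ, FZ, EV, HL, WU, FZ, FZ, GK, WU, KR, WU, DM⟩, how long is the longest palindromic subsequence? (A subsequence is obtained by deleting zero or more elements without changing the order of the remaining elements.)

4

One longest palindromic subsequence is WU FZ FZ WU (positions 8,9,10,14); it reads the same forward and backward, and the interval DP gives dp[1][15] = 4.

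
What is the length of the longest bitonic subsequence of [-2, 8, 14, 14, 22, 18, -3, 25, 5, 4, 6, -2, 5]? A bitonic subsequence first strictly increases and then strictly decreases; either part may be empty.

8

One longest bitonic subsequence is -2, 8, 14, 22, 18, 5, 4, -2 (positions 1,2,3,5,6,9,10,12): it rises to 22 then falls. Length 8 is optimal.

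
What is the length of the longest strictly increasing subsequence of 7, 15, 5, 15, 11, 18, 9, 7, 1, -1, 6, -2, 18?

3

One longest increasing subsequence is 7, 15, 18 (positions 1,2,6), of length 3; no longer one exists.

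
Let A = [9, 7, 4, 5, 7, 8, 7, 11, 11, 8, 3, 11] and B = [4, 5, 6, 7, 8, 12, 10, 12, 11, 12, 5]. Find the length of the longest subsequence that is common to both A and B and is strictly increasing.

5

For each value that appears in both, track the longest common increasing run ending there.
The best achievable length is 5; one witness is 4, 5, 7, 8, 11 (A-positions 3,4,5,6,8, B-positions 1,2,4,5,9).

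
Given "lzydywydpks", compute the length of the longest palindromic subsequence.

One longest palindromic subsequence is dywyd (positions 4,5,6,7,8); it reads the same forward and backward, and the interval DP gives dp[1][11] = 5.

5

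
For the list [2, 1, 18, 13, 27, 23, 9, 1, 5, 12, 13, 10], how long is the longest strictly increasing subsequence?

4

Scanning left to right, the best length ending at each element is: 2→1, 1→1, 18→2, 13→2, 27→3, 23→3, 9→2, 1→1, 5→2, 12→3, 13→4, 10→3.
So the longest increasing subsequence has length 4, e.g. 2, 9, 12, 13.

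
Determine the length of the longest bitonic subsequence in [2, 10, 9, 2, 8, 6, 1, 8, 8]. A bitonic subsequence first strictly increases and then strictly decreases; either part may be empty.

6

One longest bitonic subsequence is 2, 10, 9, 8, 6, 1 (positions 1,2,3,5,6,7): it rises to 10 then falls. Length 6 is optimal.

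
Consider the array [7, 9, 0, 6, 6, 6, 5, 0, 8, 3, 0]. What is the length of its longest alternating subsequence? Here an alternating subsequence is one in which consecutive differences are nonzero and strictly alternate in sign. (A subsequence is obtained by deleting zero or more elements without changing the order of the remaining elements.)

7

Track the best alternating length ending on an up-step vs a down-step at each position: up/down = 1/1, 2/1, 1/3, 4/3, 4/3, 4/3, 4/5, 1/5, 6/3, 6/7, 1/7.
The maximum over both is 7; one such subsequence is 7, 9, 0, 6, 5, 8, 3.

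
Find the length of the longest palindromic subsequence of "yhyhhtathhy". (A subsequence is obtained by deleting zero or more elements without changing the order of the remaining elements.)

One longest palindromic subsequence is yhhtathhy (positions 1,2,4,6,7,8,9,10,11); it reads the same forward and backward, and the interval DP gives dp[1][11] = 9.

9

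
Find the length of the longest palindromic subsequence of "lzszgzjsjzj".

7

One longest palindromic subsequence is zszgzsz (positions 2,3,4,5,6,8,10); it reads the same forward and backward, and the interval DP gives dp[1][11] = 7.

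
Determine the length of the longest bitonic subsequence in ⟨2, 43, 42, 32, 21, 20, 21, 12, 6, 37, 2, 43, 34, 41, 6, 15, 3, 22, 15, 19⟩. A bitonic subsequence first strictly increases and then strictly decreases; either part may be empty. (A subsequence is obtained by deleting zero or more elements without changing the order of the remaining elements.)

9

One longest bitonic subsequence is 2, 43, 42, 32, 21, 20, 12, 6, 3 (positions 1,2,3,4,5,6,8,15,17): it rises to 43 then falls. Length 9 is optimal.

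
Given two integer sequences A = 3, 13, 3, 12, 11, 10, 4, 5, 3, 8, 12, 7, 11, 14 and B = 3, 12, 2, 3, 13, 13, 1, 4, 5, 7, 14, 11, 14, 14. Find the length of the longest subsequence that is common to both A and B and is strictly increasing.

For each value that appears in both, track the longest common increasing run ending there.
The best achievable length is 6; one witness is 3, 4, 5, 7, 11, 14 (A-positions 1,7,8,12,13,14, B-positions 1,8,9,10,12,13).

6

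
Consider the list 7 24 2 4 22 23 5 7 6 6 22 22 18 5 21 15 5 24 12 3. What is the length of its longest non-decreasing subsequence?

Let dp[i] be the longest non-decreasing subsequence ending at position i. Then dp = [1, 2, 1, 2, 3, 4, 3, 4, 4, 5, 6, 7, 6, 4, 7, 6, 5, 8, 6, 2].
The maximum is 8; one witness is 2, 4, 5, 6, 6, 22, 22, 24 at positions 3,4,7,9,10,11,12,18.

8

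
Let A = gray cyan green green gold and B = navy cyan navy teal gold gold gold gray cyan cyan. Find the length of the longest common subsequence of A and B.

2

Backtracking the LCS table gives one alignment: gray (A1,B8) → cyan (A2,B10).
So the longest common subsequence has length 2.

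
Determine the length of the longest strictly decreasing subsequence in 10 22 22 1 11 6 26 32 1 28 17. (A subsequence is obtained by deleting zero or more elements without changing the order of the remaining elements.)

4

Let dp[i] be the longest decreasing subsequence ending at position i. Then dp = [1, 1, 1, 2, 2, 3, 1, 1, 4, 2, 3].
The maximum is 4; one witness is 22, 11, 6, 1 at positions 2,5,6,9.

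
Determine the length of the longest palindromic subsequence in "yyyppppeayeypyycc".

10

Using dp[i][j] = 2 + dp[i+1][j−1] if the ends match, else max(dp[i+1][j], dp[i][j−1]):
dp[1][17] = 10. A witness is yyyppppyyy at positions 1,2,3,4,5,6,7,12,14,15.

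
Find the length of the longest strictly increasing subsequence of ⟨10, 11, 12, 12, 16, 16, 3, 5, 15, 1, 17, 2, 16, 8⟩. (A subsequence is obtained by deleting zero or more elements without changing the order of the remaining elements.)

5

Scanning left to right, the best length ending at each element is: 10→1, 11→2, 12→3, 12→3, 16→4, 16→4, 3→1, 5→2, 15→4, 1→1, 17→5, 2→2, 16→5, 8→3.
So the longest increasing subsequence has length 5, e.g. 10, 11, 12, 16, 17.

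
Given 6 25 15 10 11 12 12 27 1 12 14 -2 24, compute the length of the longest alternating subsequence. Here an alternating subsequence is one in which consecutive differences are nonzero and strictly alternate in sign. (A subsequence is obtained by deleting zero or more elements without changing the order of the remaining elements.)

Track the best alternating length ending on an up-step vs a down-step at each position: up/down = 1/1, 2/1, 2/3, 2/3, 4/3, 4/3, 4/3, 4/1, 1/5, 6/5, 6/5, 1/7, 8/5.
The maximum over both is 8; one such subsequence is 6, 25, 10, 11, 1, 12, -2, 24.

8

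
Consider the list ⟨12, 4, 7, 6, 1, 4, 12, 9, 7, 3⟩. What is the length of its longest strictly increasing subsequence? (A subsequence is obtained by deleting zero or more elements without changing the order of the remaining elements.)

One longest increasing subsequence is 4, 7, 12 (positions 2,3,7), of length 3; no longer one exists.

3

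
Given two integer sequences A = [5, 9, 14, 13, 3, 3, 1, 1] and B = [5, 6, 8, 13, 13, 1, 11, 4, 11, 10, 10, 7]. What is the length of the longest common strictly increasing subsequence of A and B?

2

A longest common strictly increasing subsequence is 5, 13 (length 2); it appears in order in both A and B, and no longer such subsequence exists.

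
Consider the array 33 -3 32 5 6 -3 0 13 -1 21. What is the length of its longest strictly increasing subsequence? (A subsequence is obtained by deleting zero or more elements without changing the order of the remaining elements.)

One longest increasing subsequence is -3, 5, 6, 13, 21 (positions 2,4,5,8,10), of length 5; no longer one exists.

5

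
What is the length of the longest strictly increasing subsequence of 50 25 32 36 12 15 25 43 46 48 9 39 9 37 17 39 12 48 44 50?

7

One longest increasing subsequence is 25, 32, 36, 43, 46, 48, 50 (positions 2,3,4,8,9,10,20), of length 7; no longer one exists.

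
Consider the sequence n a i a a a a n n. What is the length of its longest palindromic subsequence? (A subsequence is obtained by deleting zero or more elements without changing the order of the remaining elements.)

Using dp[i][j] = 2 + dp[i+1][j−1] if the ends match, else max(dp[i+1][j], dp[i][j−1]):
dp[1][9] = 7. A witness is naaaaan at positions 1,2,4,5,6,7,9.

7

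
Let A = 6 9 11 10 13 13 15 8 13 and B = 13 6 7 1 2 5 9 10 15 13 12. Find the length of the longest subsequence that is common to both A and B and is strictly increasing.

4

For each value that appears in both, track the longest common increasing run ending there.
The best achievable length is 4; one witness is 6, 9, 10, 15 (A-positions 1,2,4,7, B-positions 2,7,8,9).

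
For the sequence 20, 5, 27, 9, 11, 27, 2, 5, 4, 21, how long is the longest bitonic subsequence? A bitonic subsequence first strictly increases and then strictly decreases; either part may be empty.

6

One longest bitonic subsequence is 5, 9, 11, 27, 5, 4 (positions 2,4,5,6,8,9): it rises to 27 then falls. Length 6 is optimal.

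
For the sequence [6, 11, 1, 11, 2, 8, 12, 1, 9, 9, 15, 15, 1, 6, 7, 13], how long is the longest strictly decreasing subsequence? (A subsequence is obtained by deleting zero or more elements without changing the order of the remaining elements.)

3

Let dp[i] be the longest decreasing subsequence ending at position i. Then dp = [1, 1, 2, 1, 2, 2, 1, 3, 2, 2, 1, 1, 3, 3, 3, 2].
The maximum is 3; one witness is 6, 2, 1 at positions 1,5,8.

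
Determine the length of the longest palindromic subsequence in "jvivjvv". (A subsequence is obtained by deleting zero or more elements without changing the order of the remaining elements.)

One longest palindromic subsequence is vvjvv (positions 2,4,5,6,7); it reads the same forward and backward, and the interval DP gives dp[1][7] = 5.

5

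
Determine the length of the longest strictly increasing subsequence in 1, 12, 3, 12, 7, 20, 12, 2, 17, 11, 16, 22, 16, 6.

One longest increasing subsequence is 1, 3, 7, 12, 17, 22 (positions 1,3,5,7,9,12), of length 6; no longer one exists.

6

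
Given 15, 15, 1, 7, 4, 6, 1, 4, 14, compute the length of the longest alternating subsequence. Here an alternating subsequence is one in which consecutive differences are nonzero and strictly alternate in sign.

Track the best alternating length ending on an up-step vs a down-step at each position: up/down = 1/1, 1/1, 1/2, 3/2, 3/4, 5/4, 1/6, 7/6, 7/2.
The maximum over both is 7; one such subsequence is 15, 1, 7, 4, 6, 1, 4.

7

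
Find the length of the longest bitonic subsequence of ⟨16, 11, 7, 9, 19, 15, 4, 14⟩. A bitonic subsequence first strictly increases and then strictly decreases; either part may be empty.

5

One longest bitonic subsequence is 7, 9, 19, 15, 14 (positions 3,4,5,6,8): it rises to 19 then falls. Length 5 is optimal.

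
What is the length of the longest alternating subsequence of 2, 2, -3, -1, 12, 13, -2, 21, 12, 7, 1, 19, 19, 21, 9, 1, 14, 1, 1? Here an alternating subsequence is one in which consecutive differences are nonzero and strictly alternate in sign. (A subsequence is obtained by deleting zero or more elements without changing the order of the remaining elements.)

Track the best alternating length ending on an up-step vs a down-step at each position: up/down = 1/1, 1/1, 1/2, 3/2, 3/1, 3/1, 3/4, 5/1, 5/6, 5/6, 5/6, 7/6, 7/6, 7/1, 7/8, 5/8, 9/8, 5/10, 5/10.
The maximum over both is 10; one such subsequence is 2, -3, -1, -2, 21, 12, 19, 9, 14, 1.

10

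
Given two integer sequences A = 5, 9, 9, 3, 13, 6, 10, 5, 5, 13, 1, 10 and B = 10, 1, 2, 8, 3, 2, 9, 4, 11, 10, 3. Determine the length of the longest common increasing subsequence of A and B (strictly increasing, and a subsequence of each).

For each value that appears in both, track the longest common increasing run ending there.
The best achievable length is 2; one witness is 3, 10 (A-positions 4,7, B-positions 5,10).

2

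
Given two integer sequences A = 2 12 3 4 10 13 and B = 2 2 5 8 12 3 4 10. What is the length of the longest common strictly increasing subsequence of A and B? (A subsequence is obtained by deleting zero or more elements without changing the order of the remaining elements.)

For each value that appears in both, track the longest common increasing run ending there.
The best achievable length is 4; one witness is 2, 3, 4, 10 (A-positions 1,3,4,5, B-positions 1,6,7,8).

4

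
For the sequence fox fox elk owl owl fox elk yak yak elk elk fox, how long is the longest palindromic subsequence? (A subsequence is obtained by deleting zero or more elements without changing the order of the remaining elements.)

8

One longest palindromic subsequence is fox elk elk yak yak elk elk fox (positions 1,3,7,8,9,10,11,12); it reads the same forward and backward, and the interval DP gives dp[1][12] = 8.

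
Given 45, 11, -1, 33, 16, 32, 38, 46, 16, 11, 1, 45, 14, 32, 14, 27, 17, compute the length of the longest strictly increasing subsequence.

5

Let dp[i] be the longest increasing subsequence ending at position i. Then dp = [1, 1, 1, 2, 2, 3, 4, 5, 2, 2, 2, 5, 3, 4, 3, 4, 4].
The maximum is 5; one witness is 11, 16, 32, 38, 46 at positions 2,5,6,7,8.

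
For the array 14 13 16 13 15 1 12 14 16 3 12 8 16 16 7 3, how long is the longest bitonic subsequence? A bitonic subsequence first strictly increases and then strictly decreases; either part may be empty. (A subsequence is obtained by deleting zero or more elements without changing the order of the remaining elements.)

8

One longest bitonic subsequence is 14, 16, 15, 14, 12, 8, 7, 3 (positions 1,3,5,8,11,12,15,16): it rises to 16 then falls. Length 8 is optimal.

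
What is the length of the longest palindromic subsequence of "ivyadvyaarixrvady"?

9

One longest palindromic subsequence is ydarxrady (positions 3,5,8,10,12,13,15,16,17); it reads the same forward and backward, and the interval DP gives dp[1][17] = 9.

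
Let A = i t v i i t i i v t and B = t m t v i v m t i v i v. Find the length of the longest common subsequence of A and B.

7

A longest common subsequence is tvitiiv (length 7); the LCS DP confirms no longer common subsequence exists.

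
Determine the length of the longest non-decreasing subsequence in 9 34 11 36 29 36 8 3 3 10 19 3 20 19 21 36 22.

One longest non-decreasing subsequence is 3, 3, 10, 19, 20, 21, 36 (positions 8,9,10,11,13,15,16), of length 7; no longer one exists.

7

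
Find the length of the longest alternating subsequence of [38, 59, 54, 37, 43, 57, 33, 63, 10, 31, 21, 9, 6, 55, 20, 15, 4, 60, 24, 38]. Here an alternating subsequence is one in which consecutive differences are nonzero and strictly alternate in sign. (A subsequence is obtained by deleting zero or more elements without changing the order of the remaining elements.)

14

A longest alternating subsequence is 38, 59, 37, 43, 33, 63, 10, 31, 21, 55, 20, 60, 24, 38 (positions 1,2,4,5,7,8,9,10,11,14,15,18,19,20); its 13 consecutive differences strictly alternate in sign, and length 14 is optimal.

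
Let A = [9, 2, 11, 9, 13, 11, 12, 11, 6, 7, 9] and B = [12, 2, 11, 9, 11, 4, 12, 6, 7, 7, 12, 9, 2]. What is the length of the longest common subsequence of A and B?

8

Backtracking the LCS table gives one alignment: 2 (A2,B2) → 11 (A3,B3) → 9 (A4,B4) → 11 (A6,B5) → 12 (A7,B7) → 6 (A9,B8) → 7 (A10,B10) → 9 (A11,B12).
So the longest common subsequence has length 8.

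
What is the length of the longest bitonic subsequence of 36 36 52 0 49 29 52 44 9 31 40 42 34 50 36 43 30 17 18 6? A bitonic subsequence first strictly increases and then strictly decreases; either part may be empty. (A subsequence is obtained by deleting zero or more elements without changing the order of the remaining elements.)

10

Let inc[i] be the LIS ending at i and dec[i] the longest strictly decreasing subsequence starting at i. inc = [1, 1, 2, 1, 2, 2, 3, 3, 2, 3, 4, 5, 4, 6, 5, 6, 3, 3, 4, 2], dec = [5, 5, 8, 1, 7, 3, 7, 6, 2, 4, 5, 5, 4, 5, 4, 4, 3, 2, 2, 1].
max_i inc[i]+dec[i]−1 = 10, with one witness 0, 29, 31, 40, 42, 50, 43, 30, 18, 6.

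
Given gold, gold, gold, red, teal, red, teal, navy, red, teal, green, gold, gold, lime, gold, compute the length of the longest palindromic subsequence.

Using dp[i][j] = 2 + dp[i+1][j−1] if the ends match, else max(dp[i+1][j], dp[i][j−1]):
dp[1][15] = 11. A witness is gold gold gold teal red navy red teal gold gold gold at positions 1,2,3,5,6,8,9,10,12,13,15.

11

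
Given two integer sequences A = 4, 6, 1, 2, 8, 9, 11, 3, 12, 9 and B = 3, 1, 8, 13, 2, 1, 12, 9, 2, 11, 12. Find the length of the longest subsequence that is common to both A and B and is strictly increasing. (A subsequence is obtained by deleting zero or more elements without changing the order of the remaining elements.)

For each value that appears in both, track the longest common increasing run ending there.
The best achievable length is 5; one witness is 1, 8, 9, 11, 12 (A-positions 3,5,6,7,9, B-positions 2,3,8,10,11).

5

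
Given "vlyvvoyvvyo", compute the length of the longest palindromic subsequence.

7

One longest palindromic subsequence is yvvyvvy (positions 3,4,5,7,8,9,10); it reads the same forward and backward, and the interval DP gives dp[1][11] = 7.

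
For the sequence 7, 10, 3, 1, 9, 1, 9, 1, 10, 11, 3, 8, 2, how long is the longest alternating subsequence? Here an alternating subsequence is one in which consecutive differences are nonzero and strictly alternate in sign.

11

Track the best alternating length ending on an up-step vs a down-step at each position: up/down = 1/1, 2/1, 1/3, 1/3, 4/3, 1/5, 6/3, 1/7, 8/1, 8/1, 8/9, 10/9, 8/11.
The maximum over both is 11; one such subsequence is 7, 10, 3, 9, 1, 9, 1, 10, 3, 8, 2.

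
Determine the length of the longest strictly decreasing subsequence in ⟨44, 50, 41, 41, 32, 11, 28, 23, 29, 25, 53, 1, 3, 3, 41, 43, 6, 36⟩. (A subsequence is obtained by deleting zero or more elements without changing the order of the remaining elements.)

6

Scanning left to right, the best length ending at each element is: 44→1, 50→1, 41→2, 41→2, 32→3, 11→4, 28→4, 23→5, 29→4, 25→5, 53→1, 1→6, 3→6, 3→6, 41→2, 43→2, 6→6, 36→3.
So the longest decreasing subsequence has length 6, e.g. 44, 41, 32, 28, 23, 1.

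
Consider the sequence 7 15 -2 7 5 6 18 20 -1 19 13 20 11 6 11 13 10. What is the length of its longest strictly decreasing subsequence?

Let dp[i] be the longest decreasing subsequence ending at position i. Then dp = [1, 1, 2, 2, 3, 3, 1, 1, 4, 2, 3, 1, 4, 5, 4, 3, 5].
The maximum is 5; one witness is 20, 19, 13, 11, 6 at positions 8,10,11,13,14.

5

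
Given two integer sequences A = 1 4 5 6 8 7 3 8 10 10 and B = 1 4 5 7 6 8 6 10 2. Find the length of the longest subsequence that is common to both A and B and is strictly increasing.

A longest common strictly increasing subsequence is 1, 4, 5, 6, 8, 10 (length 6); it appears in order in both A and B, and no longer such subsequence exists.

6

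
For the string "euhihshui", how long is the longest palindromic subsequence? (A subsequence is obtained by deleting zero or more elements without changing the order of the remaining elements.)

5

Using dp[i][j] = 2 + dp[i+1][j−1] if the ends match, else max(dp[i+1][j], dp[i][j−1]):
dp[1][9] = 5. A witness is ihshi at positions 4,5,6,7,9.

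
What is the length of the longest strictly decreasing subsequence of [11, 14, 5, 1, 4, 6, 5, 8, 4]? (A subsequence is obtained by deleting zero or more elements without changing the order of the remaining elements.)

4

Scanning left to right, the best length ending at each element is: 11→1, 14→1, 5→2, 1→3, 4→3, 6→2, 5→3, 8→2, 4→4.
So the longest decreasing subsequence has length 4, e.g. 11, 6, 5, 4.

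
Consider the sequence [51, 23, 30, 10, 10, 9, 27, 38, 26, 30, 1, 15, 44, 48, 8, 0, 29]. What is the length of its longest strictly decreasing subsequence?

One longest decreasing subsequence is 51, 30, 27, 26, 15, 8, 0 (positions 1,3,7,9,12,15,16), of length 7; no longer one exists.

7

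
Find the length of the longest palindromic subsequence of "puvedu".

3

One longest palindromic subsequence is udu (positions 2,5,6); it reads the same forward and backward, and the interval DP gives dp[1][6] = 3.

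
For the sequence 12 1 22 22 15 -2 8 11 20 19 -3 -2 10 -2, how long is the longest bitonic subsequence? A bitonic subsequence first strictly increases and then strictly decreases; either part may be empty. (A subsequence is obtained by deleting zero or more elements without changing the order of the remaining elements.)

7

One longest bitonic subsequence is 1, 8, 11, 20, 19, 10, -2 (positions 2,7,8,9,10,13,14): it rises to 20 then falls. Length 7 is optimal.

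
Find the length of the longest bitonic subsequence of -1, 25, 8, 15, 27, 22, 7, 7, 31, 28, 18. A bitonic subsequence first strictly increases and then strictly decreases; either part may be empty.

7

One longest bitonic subsequence is -1, 8, 15, 27, 31, 28, 18 (positions 1,3,4,5,9,10,11): it rises to 31 then falls. Length 7 is optimal.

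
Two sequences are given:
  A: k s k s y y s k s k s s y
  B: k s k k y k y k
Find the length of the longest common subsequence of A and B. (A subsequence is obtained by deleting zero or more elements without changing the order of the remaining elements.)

6

A longest common subsequence is kskyyk (length 6); the LCS DP confirms no longer common subsequence exists.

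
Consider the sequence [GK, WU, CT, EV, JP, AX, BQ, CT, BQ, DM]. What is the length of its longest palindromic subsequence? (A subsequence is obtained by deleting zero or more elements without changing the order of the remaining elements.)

3

One longest palindromic subsequence is BQ CT BQ (positions 7,8,9); it reads the same forward and backward, and the interval DP gives dp[1][10] = 3.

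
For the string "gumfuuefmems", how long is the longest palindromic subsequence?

6

One longest palindromic subsequence is mfuufm (positions 3,4,5,6,8,11); it reads the same forward and backward, and the interval DP gives dp[1][12] = 6.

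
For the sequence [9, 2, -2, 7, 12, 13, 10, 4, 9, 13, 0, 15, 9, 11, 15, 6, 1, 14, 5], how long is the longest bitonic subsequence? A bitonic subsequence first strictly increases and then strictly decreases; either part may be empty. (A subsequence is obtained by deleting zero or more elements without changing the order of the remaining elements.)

Let inc[i] be the LIS ending at i and dec[i] the longest strictly decreasing subsequence starting at i. inc = [1, 1, 1, 2, 3, 4, 3, 2, 3, 4, 2, 5, 3, 4, 5, 3, 3, 5, 4], dec = [4, 2, 1, 3, 5, 5, 4, 2, 3, 4, 1, 4, 3, 3, 3, 2, 1, 2, 1].
max_i inc[i]+dec[i]−1 = 8, with one witness 2, 7, 12, 13, 10, 9, 6, 5.

8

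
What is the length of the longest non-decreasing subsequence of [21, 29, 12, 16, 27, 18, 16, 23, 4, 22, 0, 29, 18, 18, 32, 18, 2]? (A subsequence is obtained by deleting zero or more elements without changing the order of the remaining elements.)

6

One longest non-decreasing subsequence is 12, 16, 18, 23, 29, 32 (positions 3,4,6,8,12,15), of length 6; no longer one exists.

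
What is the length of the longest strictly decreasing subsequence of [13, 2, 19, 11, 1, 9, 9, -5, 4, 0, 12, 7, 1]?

5

Scanning left to right, the best length ending at each element is: 13→1, 2→2, 19→1, 11→2, 1→3, 9→3, 9→3, -5→4, 4→4, 0→5, 12→2, 7→4, 1→5.
So the longest decreasing subsequence has length 5, e.g. 13, 11, 9, 4, 0.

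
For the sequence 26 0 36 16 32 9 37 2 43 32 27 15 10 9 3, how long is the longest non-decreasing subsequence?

Let dp[i] be the longest non-decreasing subsequence ending at position i. Then dp = [1, 1, 2, 2, 3, 2, 4, 2, 5, 4, 3, 3, 3, 3, 3].
The maximum is 5; one witness is 0, 16, 32, 37, 43 at positions 2,4,5,7,9.

5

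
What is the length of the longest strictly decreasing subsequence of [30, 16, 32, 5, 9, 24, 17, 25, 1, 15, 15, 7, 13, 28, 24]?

5

Let dp[i] be the longest decreasing subsequence ending at position i. Then dp = [1, 2, 1, 3, 3, 2, 3, 2, 4, 4, 4, 5, 5, 2, 3].
The maximum is 5; one witness is 30, 24, 17, 15, 7 at positions 1,6,7,10,12.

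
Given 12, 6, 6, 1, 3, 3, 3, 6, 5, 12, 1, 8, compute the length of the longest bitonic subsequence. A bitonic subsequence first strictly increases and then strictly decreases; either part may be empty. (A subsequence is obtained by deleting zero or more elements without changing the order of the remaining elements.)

5

One longest bitonic subsequence is 1, 3, 6, 5, 1 (positions 4,5,8,9,11): it rises to 6 then falls. Length 5 is optimal.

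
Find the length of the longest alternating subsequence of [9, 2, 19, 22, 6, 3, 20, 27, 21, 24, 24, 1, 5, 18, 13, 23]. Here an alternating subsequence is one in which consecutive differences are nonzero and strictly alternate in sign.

11

A longest alternating subsequence is 9, 2, 19, 6, 27, 21, 24, 1, 18, 13, 23 (positions 1,2,3,5,8,9,10,12,14,15,16); its 10 consecutive differences strictly alternate in sign, and length 11 is optimal.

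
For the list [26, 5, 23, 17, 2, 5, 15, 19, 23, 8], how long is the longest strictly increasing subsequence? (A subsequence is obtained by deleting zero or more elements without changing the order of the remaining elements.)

Scanning left to right, the best length ending at each element is: 26→1, 5→1, 23→2, 17→2, 2→1, 5→2, 15→3, 19→4, 23→5, 8→3.
So the longest increasing subsequence has length 5, e.g. 2, 5, 15, 19, 23.

5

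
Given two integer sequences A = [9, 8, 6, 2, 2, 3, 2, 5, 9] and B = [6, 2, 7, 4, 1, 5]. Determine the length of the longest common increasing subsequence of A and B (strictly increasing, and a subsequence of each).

2

A longest common strictly increasing subsequence is 2, 5 (length 2); it appears in order in both A and B, and no longer such subsequence exists.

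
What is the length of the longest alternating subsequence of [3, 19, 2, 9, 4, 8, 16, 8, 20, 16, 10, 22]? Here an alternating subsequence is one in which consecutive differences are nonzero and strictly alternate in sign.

A longest alternating subsequence is 3, 19, 2, 9, 4, 16, 8, 20, 16, 22 (positions 1,2,3,4,5,7,8,9,10,12); its 9 consecutive differences strictly alternate in sign, and length 10 is optimal.

10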